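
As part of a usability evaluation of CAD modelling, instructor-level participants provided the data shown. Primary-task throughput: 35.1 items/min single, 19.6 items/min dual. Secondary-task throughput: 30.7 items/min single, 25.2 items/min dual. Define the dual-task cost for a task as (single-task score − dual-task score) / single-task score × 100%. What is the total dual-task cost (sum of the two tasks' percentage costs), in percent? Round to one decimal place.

62.1

Primary cost = (35.1 − 19.6) / 35.1 × 100% = 44.1595%.
Secondary cost = (30.7 − 25.2) / 30.7 × 100% = 17.9153%.
Total = 44.1595% + 17.9153% = 62.0748% ≈ 62.1%.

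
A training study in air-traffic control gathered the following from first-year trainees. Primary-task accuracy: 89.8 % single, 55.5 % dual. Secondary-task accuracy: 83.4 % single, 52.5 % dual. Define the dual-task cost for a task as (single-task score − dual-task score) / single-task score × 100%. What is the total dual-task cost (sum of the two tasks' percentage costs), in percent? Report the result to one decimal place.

75.2

Primary cost = (89.8 − 55.5) / 89.8 × 100% = 38.1960%.
Secondary cost = (83.4 − 52.5) / 83.4 × 100% = 37.0504%.
Total = 38.1960% + 37.0504% = 75.2464% ≈ 75.2%.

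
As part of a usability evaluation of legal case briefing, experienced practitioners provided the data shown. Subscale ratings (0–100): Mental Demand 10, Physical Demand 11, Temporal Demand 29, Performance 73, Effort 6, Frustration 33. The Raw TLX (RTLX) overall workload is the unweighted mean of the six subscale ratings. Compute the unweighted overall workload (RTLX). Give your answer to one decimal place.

Sum of ratings = 10 + 11 + 29 + 73 + 6 + 33 = 162.
RTLX = 162 / 6 = 27.0000 ≈ 27.0.

27.0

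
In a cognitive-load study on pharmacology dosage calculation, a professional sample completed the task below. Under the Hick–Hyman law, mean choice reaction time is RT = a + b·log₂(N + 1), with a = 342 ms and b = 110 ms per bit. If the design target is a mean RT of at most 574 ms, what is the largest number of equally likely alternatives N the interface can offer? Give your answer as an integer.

3

Set 342 + 110·log₂(N + 1) ≤ 574.
log₂(N + 1) ≤ (574 − 342) / 110 = 2.1091.
N + 1 ≤ 2^2.1091 = 4.3142.
N ≤ 3.3142, so the largest integer N is 3.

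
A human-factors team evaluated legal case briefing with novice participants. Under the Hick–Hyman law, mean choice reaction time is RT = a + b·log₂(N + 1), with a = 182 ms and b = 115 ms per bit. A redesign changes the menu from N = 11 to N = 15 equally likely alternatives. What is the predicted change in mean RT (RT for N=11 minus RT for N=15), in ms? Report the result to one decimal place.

-47.7

RT(11) = 182 + 115·log₂(12) = 182 + 115·3.5850 = 594.2750 ms.
RT(15) = 182 + 115·log₂(16) = 182 + 115·4.0000 = 642.0000 ms.
Difference = 594.2750 − 642.0000 = -47.7250 ≈ -47.7 ms.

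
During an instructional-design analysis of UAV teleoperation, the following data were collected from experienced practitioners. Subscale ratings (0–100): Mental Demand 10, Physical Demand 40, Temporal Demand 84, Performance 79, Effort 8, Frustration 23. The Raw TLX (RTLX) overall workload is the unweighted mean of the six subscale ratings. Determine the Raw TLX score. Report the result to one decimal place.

Sum of ratings = 10 + 40 + 84 + 79 + 8 + 23 = 244.
RTLX = 244 / 6 = 40.6667 ≈ 40.7.

40.7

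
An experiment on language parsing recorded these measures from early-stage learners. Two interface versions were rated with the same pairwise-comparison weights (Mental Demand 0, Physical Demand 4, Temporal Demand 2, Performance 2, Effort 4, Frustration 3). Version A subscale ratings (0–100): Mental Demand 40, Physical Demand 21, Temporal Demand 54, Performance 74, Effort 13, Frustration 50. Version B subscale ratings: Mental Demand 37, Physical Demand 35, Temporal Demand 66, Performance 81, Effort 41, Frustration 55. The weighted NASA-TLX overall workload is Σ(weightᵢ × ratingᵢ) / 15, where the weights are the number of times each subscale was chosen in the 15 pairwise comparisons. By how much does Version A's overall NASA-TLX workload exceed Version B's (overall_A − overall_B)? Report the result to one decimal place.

-14.7

Version A weighted sum = 0·40 + 4·21 + 2·54 + 2·74 + 4·13 + 3·50 = 0 + 84 + 108 + 148 + 52 + 150 = 542; overall_A = 542/15 = 36.1333.
Version B weighted sum = 0·37 + 4·35 + 2·66 + 2·81 + 4·41 + 3·55 = 0 + 140 + 132 + 162 + 164 + 165 = 763; overall_B = 763/15 = 50.8667.
Difference = 36.1333 − 50.8667 = -14.7334 ≈ -14.7.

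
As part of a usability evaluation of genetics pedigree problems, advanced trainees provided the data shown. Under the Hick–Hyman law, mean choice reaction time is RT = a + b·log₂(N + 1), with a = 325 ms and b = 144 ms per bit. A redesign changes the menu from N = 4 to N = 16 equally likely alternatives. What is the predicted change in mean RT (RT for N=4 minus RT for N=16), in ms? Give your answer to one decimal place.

-254.2

RT(4) = 325 + 144·log₂(5) = 325 + 144·2.3219 = 659.3536 ms.
RT(16) = 325 + 144·log₂(17) = 325 + 144·4.0875 = 913.6000 ms.
Difference = 659.3536 − 913.6000 = -254.2464 ≈ -254.2 ms.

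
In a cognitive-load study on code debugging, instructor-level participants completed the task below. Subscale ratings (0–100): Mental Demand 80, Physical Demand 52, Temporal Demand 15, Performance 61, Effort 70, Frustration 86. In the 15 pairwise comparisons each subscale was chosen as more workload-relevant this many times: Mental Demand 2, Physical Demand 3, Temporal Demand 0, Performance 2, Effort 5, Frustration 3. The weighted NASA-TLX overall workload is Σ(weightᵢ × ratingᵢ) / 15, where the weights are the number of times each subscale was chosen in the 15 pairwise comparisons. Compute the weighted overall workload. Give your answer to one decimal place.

The tallies are the weights (they sum to 15).
Weighted sum = 2·80 + 3·52 + 0·15 + 2·61 + 5·70 + 3·86
            = 160 + 156 + 0 + 122 + 350 + 258 = 1046.
Overall workload = 1046 / 15 = 69.7333 ≈ 69.7.

69.7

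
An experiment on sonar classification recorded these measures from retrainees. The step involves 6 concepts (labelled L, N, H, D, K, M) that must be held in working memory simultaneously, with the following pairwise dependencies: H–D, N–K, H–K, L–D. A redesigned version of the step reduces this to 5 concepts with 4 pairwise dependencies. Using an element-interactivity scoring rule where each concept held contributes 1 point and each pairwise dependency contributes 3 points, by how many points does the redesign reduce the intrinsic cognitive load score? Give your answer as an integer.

1

Original: 6 × 1 + 4 × 3 = 6 + 12 = 18.
Redesigned: 5 × 1 + 4 × 3 = 5 + 12 = 17.
Reduction = 18 − 17 = 1.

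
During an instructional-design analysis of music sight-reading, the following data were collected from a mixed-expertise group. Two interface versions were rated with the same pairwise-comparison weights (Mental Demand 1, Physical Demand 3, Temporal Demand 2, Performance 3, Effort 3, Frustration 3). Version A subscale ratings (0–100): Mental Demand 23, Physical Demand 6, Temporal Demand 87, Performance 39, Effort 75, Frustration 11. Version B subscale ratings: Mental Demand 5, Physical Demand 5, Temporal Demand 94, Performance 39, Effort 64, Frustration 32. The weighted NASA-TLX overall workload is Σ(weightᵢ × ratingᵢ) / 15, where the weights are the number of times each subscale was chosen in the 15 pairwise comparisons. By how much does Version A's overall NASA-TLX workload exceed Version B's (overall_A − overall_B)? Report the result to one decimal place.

Version A weighted sum = 1·23 + 3·6 + 2·87 + 3·39 + 3·75 + 3·11 = 23 + 18 + 174 + 117 + 225 + 33 = 590; overall_A = 590/15 = 39.3333.
Version B weighted sum = 1·5 + 3·5 + 2·94 + 3·39 + 3·64 + 3·32 = 5 + 15 + 188 + 117 + 192 + 96 = 613; overall_B = 613/15 = 40.8667.
Difference = 39.3333 − 40.8667 = -1.5334 ≈ -1.5.

-1.5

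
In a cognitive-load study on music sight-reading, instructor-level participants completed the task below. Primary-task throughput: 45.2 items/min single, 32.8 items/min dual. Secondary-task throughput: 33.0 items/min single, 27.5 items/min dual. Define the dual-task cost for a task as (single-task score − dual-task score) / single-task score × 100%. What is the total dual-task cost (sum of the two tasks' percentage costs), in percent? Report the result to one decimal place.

Primary cost = (45.2 − 32.8) / 45.2 × 100% = 27.4336%.
Secondary cost = (33.0 − 27.5) / 33.0 × 100% = 16.6667%.
Total = 27.4336% + 16.6667% = 44.1003% ≈ 44.1%.

44.1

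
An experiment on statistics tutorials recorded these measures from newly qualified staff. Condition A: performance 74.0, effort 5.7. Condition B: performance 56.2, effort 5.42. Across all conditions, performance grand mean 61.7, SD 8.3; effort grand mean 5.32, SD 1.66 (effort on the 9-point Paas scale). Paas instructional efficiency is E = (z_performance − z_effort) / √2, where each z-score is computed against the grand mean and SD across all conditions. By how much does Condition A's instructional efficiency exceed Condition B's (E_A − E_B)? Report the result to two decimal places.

1.40

Condition A: z_P = (74.0 − 61.7)/8.3 = 1.4819; z_E = (5.7 − 5.32)/1.66 = 0.2289; E_A = (1.4819 − 0.2289)/√2 = 0.8860.
Condition B: z_P = (56.2 − 61.7)/8.3 = -0.6627; z_E = (5.42 − 5.32)/1.66 = 0.0602; E_B = (-0.6627 − 0.0602)/√2 = -0.5112.
E_A − E_B = 0.8860 − (-0.5112) = 1.3972 ≈ 1.40.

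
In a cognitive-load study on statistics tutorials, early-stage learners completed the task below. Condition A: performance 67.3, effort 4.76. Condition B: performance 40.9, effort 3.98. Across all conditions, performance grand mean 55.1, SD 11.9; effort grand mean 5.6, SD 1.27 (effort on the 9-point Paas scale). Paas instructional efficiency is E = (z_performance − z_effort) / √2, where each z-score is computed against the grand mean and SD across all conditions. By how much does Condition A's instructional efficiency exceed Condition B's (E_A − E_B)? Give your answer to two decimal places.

1.13

Condition A: z_P = (67.3 − 55.1)/11.9 = 1.0252; z_E = (4.76 − 5.6)/1.27 = -0.6614; E_A = (1.0252 − (-0.6614))/√2 = 1.1926.
Condition B: z_P = (40.9 − 55.1)/11.9 = -1.1933; z_E = (3.98 − 5.6)/1.27 = -1.2756; E_B = (-1.1933 − (-1.2756))/√2 = 0.0582.
E_A − E_B = 1.1926 − 0.0582 = 1.1344 ≈ 1.13.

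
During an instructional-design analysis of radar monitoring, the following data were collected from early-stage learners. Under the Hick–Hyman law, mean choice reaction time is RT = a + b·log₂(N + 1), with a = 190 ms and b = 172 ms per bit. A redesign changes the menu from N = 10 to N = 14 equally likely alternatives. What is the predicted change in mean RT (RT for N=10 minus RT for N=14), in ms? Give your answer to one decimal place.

RT(10) = 190 + 172·log₂(11) = 190 + 172·3.4594 = 785.0168 ms.
RT(14) = 190 + 172·log₂(15) = 190 + 172·3.9069 = 861.9868 ms.
Difference = 785.0168 − 861.9868 = -76.9700 ≈ -77.0 ms.

-77.0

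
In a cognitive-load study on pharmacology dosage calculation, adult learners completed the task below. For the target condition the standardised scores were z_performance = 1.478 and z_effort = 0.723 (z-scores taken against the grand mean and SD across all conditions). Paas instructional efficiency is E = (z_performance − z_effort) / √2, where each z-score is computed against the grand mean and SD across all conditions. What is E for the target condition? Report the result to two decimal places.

0.53

z_P − z_E = 1.478 − 0.723 = 0.7550.
E = 0.7550 / √2 = 0.7550 / 1.41421 = 0.5339 ≈ 0.53.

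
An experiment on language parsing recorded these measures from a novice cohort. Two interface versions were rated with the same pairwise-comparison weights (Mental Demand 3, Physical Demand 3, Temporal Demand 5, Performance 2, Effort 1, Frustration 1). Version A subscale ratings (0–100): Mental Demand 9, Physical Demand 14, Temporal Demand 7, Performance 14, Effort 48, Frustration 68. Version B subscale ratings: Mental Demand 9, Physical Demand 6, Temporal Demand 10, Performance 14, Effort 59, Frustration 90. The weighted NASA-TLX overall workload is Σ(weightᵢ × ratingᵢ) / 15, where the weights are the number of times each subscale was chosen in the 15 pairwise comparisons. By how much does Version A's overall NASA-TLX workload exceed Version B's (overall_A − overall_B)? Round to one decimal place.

Version A weighted sum = 3·9 + 3·14 + 5·7 + 2·14 + 1·48 + 1·68 = 27 + 42 + 35 + 28 + 48 + 68 = 248; overall_A = 248/15 = 16.5333.
Version B weighted sum = 3·9 + 3·6 + 5·10 + 2·14 + 1·59 + 1·90 = 27 + 18 + 50 + 28 + 59 + 90 = 272; overall_B = 272/15 = 18.1333.
Difference = 16.5333 − 18.1333 = -1.6000 ≈ -1.6.

-1.6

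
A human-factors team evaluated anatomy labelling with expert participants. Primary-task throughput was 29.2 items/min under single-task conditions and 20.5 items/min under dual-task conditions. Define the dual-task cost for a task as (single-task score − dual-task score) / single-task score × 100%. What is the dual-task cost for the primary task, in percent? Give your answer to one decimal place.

Cost = (29.2 − 20.5) / 29.2 × 100%
     = 8.7000 / 29.2 × 100% = 29.7945%.
≈ 29.8%.

29.8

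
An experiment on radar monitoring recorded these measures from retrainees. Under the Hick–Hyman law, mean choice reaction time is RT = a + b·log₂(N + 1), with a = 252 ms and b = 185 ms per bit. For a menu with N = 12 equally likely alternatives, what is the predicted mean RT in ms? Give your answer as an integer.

log₂(12 + 1) = log₂(13) = 3.7004.
RT = 252 + 185 × 3.7004 = 252 + 684.5740 = 936.5740 ms.
≈ 937 ms.

937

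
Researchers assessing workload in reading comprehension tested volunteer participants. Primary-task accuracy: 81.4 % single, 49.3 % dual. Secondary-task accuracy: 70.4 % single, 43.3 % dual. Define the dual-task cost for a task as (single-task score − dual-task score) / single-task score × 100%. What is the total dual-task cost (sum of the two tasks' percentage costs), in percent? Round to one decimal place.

Primary cost = (81.4 − 49.3) / 81.4 × 100% = 39.4349%.
Secondary cost = (70.4 − 43.3) / 70.4 × 100% = 38.4943%.
Total = 39.4349% + 38.4943% = 77.9292% ≈ 77.9%.

77.9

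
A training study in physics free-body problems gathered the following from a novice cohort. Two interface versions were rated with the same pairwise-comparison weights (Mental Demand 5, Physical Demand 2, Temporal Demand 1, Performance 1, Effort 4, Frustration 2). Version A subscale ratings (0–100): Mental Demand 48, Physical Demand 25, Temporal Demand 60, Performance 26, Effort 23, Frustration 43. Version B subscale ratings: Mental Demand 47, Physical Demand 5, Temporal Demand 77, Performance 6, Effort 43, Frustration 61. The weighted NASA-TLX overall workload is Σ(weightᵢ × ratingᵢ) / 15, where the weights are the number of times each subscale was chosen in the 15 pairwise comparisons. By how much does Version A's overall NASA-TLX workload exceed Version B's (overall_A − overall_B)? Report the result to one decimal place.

-4.5

Version A weighted sum = 5·48 + 2·25 + 1·60 + 1·26 + 4·23 + 2·43 = 240 + 50 + 60 + 26 + 92 + 86 = 554; overall_A = 554/15 = 36.9333.
Version B weighted sum = 5·47 + 2·5 + 1·77 + 1·6 + 4·43 + 2·61 = 235 + 10 + 77 + 6 + 172 + 122 = 622; overall_B = 622/15 = 41.4667.
Difference = 36.9333 − 41.4667 = -4.5334 ≈ -4.5.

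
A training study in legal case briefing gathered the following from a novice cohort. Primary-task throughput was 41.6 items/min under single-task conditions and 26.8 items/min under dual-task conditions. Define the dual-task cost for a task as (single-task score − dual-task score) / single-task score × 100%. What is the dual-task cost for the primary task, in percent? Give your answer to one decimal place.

Cost = (41.6 − 26.8) / 41.6 × 100%
     = 14.8000 / 41.6 × 100% = 35.5769%.
≈ 35.6%.

35.6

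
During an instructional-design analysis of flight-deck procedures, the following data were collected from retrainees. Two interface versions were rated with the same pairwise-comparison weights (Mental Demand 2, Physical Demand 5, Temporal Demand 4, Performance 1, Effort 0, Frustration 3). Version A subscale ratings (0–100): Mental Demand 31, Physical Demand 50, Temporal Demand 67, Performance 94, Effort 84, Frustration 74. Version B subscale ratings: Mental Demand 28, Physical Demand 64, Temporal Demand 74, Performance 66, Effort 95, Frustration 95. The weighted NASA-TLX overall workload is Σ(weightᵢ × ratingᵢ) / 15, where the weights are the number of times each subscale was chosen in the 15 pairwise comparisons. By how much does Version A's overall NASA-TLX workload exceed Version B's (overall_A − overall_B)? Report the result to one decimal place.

-8.5

Version A weighted sum = 2·31 + 5·50 + 4·67 + 1·94 + 0·84 + 3·74 = 62 + 250 + 268 + 94 + 0 + 222 = 896; overall_A = 896/15 = 59.7333.
Version B weighted sum = 2·28 + 5·64 + 4·74 + 1·66 + 0·95 + 3·95 = 56 + 320 + 296 + 66 + 0 + 285 = 1023; overall_B = 1023/15 = 68.2000.
Difference = 59.7333 − 68.2000 = -8.4667 ≈ -8.5.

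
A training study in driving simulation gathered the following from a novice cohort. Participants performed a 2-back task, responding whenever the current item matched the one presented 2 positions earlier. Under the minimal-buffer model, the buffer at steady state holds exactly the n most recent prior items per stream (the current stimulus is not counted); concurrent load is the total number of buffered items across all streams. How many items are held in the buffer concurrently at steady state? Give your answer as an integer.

2

The buffer holds the 2 most recent prior items.
Steady-state concurrent load = 2 items.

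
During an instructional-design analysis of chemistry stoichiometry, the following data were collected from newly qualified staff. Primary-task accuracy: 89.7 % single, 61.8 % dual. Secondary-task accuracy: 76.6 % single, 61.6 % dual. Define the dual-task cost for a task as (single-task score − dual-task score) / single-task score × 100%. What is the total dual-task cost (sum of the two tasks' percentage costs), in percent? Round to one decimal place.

50.7

Primary cost = (89.7 − 61.8) / 89.7 × 100% = 31.1037%.
Secondary cost = (76.6 − 61.6) / 76.6 × 100% = 19.5822%.
Total = 31.1037% + 19.5822% = 50.6859% ≈ 50.7%.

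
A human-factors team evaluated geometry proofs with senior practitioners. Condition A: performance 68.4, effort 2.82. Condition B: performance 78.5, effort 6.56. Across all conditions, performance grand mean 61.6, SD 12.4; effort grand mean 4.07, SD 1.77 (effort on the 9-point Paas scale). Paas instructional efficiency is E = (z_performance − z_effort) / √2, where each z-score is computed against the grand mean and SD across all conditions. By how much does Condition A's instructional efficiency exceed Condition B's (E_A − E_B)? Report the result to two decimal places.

Condition A: z_P = (68.4 − 61.6)/12.4 = 0.5484; z_E = (2.82 − 4.07)/1.77 = -0.7062; E_A = (0.5484 − (-0.7062))/√2 = 0.8871.
Condition B: z_P = (78.5 − 61.6)/12.4 = 1.3629; z_E = (6.56 − 4.07)/1.77 = 1.4068; E_B = (1.3629 − 1.4068)/√2 = -0.0310.
E_A − E_B = 0.8871 − (-0.0310) = 0.9181 ≈ 0.92.

0.92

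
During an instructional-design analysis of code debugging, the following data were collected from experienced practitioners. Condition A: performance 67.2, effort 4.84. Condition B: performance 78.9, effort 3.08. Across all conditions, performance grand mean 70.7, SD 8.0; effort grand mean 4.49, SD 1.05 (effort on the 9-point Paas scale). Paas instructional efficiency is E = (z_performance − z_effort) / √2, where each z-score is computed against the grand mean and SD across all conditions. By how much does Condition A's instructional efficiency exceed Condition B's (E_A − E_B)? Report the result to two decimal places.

-2.22

Condition A: z_P = (67.2 − 70.7)/8.0 = -0.4375; z_E = (4.84 − 4.49)/1.05 = 0.3333; E_A = (-0.4375 − 0.3333)/√2 = -0.5450.
Condition B: z_P = (78.9 − 70.7)/8.0 = 1.0250; z_E = (3.08 − 4.49)/1.05 = -1.3429; E_B = (1.0250 − (-1.3429))/√2 = 1.6744.
E_A − E_B = -0.5450 − 1.6744 = -2.2194 ≈ -2.22.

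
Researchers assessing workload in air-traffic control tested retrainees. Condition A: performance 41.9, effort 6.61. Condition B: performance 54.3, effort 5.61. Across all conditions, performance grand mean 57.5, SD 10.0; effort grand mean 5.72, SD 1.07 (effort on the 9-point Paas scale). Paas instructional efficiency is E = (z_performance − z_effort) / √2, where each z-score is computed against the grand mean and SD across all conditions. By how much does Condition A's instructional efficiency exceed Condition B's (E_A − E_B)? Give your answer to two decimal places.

Condition A: z_P = (41.9 − 57.5)/10.0 = -1.5600; z_E = (6.61 − 5.72)/1.07 = 0.8318; E_A = (-1.5600 − 0.8318)/√2 = -1.6913.
Condition B: z_P = (54.3 − 57.5)/10.0 = -0.3200; z_E = (5.61 − 5.72)/1.07 = -0.1028; E_B = (-0.3200 − (-0.1028))/√2 = -0.1536.
E_A − E_B = -1.6913 − (-0.1536) = -1.5377 ≈ -1.54.

-1.54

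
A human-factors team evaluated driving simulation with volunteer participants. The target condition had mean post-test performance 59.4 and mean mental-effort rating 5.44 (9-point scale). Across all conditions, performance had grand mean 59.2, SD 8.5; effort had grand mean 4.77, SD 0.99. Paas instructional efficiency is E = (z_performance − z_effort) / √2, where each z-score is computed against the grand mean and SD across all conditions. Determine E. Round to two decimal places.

z_performance = (59.4 − 59.2) / 8.5 = 0.2000 / 8.5 = 0.0235.
z_effort = (5.44 − 4.77) / 0.99 = 0.6700 / 0.99 = 0.6768.
z_P − z_E = 0.0235 − 0.6768 = -0.6533.
E = -0.6533 / √2 = -0.6533 / 1.41421 = -0.4620 ≈ -0.46.

-0.46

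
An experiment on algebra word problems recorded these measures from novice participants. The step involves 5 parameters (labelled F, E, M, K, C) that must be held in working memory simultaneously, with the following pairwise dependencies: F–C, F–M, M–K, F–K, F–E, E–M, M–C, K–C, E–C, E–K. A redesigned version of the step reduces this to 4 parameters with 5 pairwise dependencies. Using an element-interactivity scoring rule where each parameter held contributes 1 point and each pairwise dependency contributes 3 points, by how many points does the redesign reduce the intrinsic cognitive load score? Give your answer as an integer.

16

Original: 5 × 1 + 10 × 3 = 5 + 30 = 35.
Redesigned: 4 × 1 + 5 × 3 = 4 + 15 = 19.
Reduction = 35 − 19 = 16.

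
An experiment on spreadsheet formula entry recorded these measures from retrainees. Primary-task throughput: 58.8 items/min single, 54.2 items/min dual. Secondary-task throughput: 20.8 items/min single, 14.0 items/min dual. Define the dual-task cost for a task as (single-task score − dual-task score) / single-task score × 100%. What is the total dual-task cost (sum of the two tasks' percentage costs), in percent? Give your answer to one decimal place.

Primary cost = (58.8 − 54.2) / 58.8 × 100% = 7.8231%.
Secondary cost = (20.8 − 14.0) / 20.8 × 100% = 32.6923%.
Total = 7.8231% + 32.6923% = 40.5154% ≈ 40.5%.

40.5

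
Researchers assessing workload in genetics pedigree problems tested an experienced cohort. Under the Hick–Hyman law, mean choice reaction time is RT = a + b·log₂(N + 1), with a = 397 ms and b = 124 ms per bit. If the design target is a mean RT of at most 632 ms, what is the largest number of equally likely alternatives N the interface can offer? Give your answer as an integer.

Set 397 + 124·log₂(N + 1) ≤ 632.
log₂(N + 1) ≤ (632 − 397) / 124 = 1.8952.
N + 1 ≤ 2^1.8952 = 3.7197.
N ≤ 2.7197, so the largest integer N is 2.

2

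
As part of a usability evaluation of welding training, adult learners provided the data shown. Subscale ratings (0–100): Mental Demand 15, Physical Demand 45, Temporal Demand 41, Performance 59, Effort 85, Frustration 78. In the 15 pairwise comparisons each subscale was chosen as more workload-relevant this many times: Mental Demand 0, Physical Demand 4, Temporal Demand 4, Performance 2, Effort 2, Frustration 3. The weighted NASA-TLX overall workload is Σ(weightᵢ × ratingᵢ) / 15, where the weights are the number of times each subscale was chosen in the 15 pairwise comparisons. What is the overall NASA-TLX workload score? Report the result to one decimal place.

The tallies are the weights (they sum to 15).
Weighted sum = 0·15 + 4·45 + 4·41 + 2·59 + 2·85 + 3·78
            = 0 + 180 + 164 + 118 + 170 + 234 = 866.
Overall workload = 866 / 15 = 57.7333 ≈ 57.7.

57.7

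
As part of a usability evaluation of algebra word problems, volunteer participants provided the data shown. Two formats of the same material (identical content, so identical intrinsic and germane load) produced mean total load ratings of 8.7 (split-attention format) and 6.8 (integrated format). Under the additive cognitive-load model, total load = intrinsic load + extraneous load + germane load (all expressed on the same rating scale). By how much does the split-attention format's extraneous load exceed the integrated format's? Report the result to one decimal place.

Intrinsic and germane load are equal across formats, so the difference in total load equals the difference in extraneous load.
Extraneous-load difference = 8.7 − 6.8 = 1.9.

1.9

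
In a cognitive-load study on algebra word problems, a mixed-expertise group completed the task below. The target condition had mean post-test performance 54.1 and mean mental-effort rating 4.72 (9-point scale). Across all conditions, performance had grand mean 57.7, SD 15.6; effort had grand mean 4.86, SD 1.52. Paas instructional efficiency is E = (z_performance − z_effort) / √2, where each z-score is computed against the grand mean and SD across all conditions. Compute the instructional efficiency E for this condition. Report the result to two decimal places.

z_performance = (54.1 − 57.7) / 15.6 = -3.6000 / 15.6 = -0.2308.
z_effort = (4.72 − 4.86) / 1.52 = -0.1400 / 1.52 = -0.0921.
z_P − z_E = -0.2308 − (-0.0921) = -0.1387.
E = -0.1387 / √2 = -0.1387 / 1.41421 = -0.0981 ≈ -0.10.

-0.10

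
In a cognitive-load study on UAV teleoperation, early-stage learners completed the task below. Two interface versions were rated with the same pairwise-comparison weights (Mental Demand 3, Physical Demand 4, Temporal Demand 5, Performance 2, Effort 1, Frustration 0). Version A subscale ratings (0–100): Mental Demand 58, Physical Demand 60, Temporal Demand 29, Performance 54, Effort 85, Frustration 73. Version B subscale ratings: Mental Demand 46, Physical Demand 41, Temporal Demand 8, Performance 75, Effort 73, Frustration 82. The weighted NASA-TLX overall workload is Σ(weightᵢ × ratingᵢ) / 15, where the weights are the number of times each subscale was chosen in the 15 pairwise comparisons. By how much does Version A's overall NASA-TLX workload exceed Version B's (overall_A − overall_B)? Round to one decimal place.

12.5

Version A weighted sum = 3·58 + 4·60 + 5·29 + 2·54 + 1·85 + 0·73 = 174 + 240 + 145 + 108 + 85 + 0 = 752; overall_A = 752/15 = 50.1333.
Version B weighted sum = 3·46 + 4·41 + 5·8 + 2·75 + 1·73 + 0·82 = 138 + 164 + 40 + 150 + 73 + 0 = 565; overall_B = 565/15 = 37.6667.
Difference = 50.1333 − 37.6667 = 12.4666 ≈ 12.5.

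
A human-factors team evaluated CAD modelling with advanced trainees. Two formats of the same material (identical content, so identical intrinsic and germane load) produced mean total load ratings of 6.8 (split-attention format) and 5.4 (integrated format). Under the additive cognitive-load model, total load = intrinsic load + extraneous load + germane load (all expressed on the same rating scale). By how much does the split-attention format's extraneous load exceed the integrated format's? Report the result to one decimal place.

Intrinsic and germane load are equal across formats, so the difference in total load equals the difference in extraneous load.
Extraneous-load difference = 6.8 − 5.4 = 1.4.

1.4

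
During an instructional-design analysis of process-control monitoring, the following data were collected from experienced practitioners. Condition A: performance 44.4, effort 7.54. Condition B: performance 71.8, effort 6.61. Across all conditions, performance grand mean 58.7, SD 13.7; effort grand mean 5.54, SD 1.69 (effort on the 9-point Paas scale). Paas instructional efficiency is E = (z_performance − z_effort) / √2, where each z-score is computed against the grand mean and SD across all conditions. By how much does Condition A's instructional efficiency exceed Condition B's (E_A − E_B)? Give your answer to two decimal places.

Condition A: z_P = (44.4 − 58.7)/13.7 = -1.0438; z_E = (7.54 − 5.54)/1.69 = 1.1834; E_A = (-1.0438 − 1.1834)/√2 = -1.5749.
Condition B: z_P = (71.8 − 58.7)/13.7 = 0.9562; z_E = (6.61 − 5.54)/1.69 = 0.6331; E_B = (0.9562 − 0.6331)/√2 = 0.2285.
E_A − E_B = -1.5749 − 0.2285 = -1.8034 ≈ -1.80.

-1.80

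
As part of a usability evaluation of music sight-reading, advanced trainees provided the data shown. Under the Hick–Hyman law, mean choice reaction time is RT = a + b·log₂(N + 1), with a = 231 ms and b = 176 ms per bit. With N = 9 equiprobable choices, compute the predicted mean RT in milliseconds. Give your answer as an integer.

log₂(9 + 1) = log₂(10) = 3.3219.
RT = 231 + 176 × 3.3219 = 231 + 584.6544 = 815.6544 ms.
≈ 816 ms.

816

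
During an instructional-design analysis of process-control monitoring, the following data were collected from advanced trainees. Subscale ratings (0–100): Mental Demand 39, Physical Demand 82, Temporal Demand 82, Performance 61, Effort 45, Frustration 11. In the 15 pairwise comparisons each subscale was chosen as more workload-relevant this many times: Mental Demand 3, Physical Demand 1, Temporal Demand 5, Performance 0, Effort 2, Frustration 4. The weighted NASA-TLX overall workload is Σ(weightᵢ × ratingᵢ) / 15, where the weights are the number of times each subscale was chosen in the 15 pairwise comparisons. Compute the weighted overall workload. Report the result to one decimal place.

49.5

The tallies are the weights (they sum to 15).
Weighted sum = 3·39 + 1·82 + 5·82 + 0·61 + 2·45 + 4·11
            = 117 + 82 + 410 + 0 + 90 + 44 = 743.
Overall workload = 743 / 15 = 49.5333 ≈ 49.5.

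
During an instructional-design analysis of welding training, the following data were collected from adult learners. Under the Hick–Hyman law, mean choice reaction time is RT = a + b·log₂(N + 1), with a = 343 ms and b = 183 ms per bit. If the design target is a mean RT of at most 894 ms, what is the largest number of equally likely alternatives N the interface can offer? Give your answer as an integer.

7

Set 343 + 183·log₂(N + 1) ≤ 894.
log₂(N + 1) ≤ (894 − 343) / 183 = 3.0109.
N + 1 ≤ 2^3.0109 = 8.0607.
N ≤ 7.0607, so the largest integer N is 7.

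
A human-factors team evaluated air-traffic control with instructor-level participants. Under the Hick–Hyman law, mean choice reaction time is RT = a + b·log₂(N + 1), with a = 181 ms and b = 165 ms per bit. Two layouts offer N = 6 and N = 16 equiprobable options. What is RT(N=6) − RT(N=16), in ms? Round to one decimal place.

RT(6) = 181 + 165·log₂(7) = 181 + 165·2.8074 = 644.2210 ms.
RT(16) = 181 + 165·log₂(17) = 181 + 165·4.0875 = 855.4375 ms.
Difference = 644.2210 − 855.4375 = -211.2165 ≈ -211.2 ms.

-211.2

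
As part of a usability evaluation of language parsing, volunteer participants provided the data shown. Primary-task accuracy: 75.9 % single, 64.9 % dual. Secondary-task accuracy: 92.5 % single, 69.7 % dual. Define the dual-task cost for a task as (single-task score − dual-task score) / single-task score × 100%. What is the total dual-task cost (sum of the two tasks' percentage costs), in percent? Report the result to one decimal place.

Primary cost = (75.9 − 64.9) / 75.9 × 100% = 14.4928%.
Secondary cost = (92.5 − 69.7) / 92.5 × 100% = 24.6486%.
Total = 14.4928% + 24.6486% = 39.1414% ≈ 39.1%.

39.1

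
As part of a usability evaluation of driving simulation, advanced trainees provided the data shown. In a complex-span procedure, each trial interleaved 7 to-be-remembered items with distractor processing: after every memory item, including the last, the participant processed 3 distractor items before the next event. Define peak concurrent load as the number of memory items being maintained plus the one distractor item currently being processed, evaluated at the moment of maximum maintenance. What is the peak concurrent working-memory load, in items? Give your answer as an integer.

8

Maintenance is greatest during the distractor(s) after memory item 7: all 7 memory items are being held.
One distractor item is concurrently being processed.
Peak concurrent load = 7 + 1 = 8 items.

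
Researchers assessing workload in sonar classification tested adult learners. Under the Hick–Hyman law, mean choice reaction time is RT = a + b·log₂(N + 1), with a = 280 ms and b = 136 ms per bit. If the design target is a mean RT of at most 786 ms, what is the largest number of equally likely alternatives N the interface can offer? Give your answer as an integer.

12

Set 280 + 136·log₂(N + 1) ≤ 786.
log₂(N + 1) ≤ (786 − 280) / 136 = 3.7206.
N + 1 ≤ 2^3.7206 = 13.1829.
N ≤ 12.1829, so the largest integer N is 12.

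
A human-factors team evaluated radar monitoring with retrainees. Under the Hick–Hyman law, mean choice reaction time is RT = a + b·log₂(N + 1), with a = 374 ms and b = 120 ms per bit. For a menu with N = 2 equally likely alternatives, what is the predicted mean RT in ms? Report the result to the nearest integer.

564

log₂(2 + 1) = log₂(3) = 1.5850.
RT = 374 + 120 × 1.5850 = 374 + 190.2000 = 564.2000 ms.
≈ 564 ms.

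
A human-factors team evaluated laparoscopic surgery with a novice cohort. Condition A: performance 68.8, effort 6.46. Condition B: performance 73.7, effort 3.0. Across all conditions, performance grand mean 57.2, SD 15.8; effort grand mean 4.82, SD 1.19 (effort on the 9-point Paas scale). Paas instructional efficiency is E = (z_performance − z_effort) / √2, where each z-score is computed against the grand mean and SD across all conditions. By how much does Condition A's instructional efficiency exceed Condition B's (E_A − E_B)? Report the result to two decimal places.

-2.28

Condition A: z_P = (68.8 − 57.2)/15.8 = 0.7342; z_E = (6.46 − 4.82)/1.19 = 1.3782; E_A = (0.7342 − 1.3782)/√2 = -0.4554.
Condition B: z_P = (73.7 − 57.2)/15.8 = 1.0443; z_E = (3.0 − 4.82)/1.19 = -1.5294; E_B = (1.0443 − (-1.5294))/√2 = 1.8199.
E_A − E_B = -0.4554 − 1.8199 = -2.2753 ≈ -2.28.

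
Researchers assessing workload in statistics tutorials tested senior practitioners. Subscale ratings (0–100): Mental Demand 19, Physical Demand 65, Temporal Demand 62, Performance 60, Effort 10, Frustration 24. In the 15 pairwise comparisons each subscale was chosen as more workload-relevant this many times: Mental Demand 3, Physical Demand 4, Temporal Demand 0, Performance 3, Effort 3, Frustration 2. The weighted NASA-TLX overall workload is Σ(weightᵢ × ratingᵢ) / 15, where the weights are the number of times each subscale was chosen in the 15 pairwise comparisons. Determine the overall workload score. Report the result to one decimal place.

38.3

The tallies are the weights (they sum to 15).
Weighted sum = 3·19 + 4·65 + 0·62 + 3·60 + 3·10 + 2·24
            = 57 + 260 + 0 + 180 + 30 + 48 = 575.
Overall workload = 575 / 15 = 38.3333 ≈ 38.3.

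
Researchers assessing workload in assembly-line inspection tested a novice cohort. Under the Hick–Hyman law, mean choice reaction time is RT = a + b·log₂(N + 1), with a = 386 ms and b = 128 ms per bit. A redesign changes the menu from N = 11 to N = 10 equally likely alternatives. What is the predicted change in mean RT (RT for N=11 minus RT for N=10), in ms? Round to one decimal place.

RT(11) = 386 + 128·log₂(12) = 386 + 128·3.5850 = 844.8800 ms.
RT(10) = 386 + 128·log₂(11) = 386 + 128·3.4594 = 828.8032 ms.
Difference = 844.8800 − 828.8032 = 16.0768 ≈ 16.1 ms.

16.1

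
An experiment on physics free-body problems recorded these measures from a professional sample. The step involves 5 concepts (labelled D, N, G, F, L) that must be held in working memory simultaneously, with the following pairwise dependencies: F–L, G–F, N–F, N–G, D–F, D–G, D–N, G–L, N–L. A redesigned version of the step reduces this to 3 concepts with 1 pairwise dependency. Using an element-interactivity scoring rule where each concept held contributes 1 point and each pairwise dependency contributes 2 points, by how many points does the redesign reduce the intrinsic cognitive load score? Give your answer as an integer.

18

Original: 5 × 1 + 9 × 2 = 5 + 18 = 23.
Redesigned: 3 × 1 + 1 × 2 = 3 + 2 = 5.
Reduction = 23 − 5 = 18.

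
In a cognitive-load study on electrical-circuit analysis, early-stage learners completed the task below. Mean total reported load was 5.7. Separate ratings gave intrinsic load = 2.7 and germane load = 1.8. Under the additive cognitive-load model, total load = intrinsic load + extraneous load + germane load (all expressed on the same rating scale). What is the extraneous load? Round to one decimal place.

1.2

extraneous load = total − intrinsic − germane
             = 5.7 − 2.7 − 1.8 = 1.2.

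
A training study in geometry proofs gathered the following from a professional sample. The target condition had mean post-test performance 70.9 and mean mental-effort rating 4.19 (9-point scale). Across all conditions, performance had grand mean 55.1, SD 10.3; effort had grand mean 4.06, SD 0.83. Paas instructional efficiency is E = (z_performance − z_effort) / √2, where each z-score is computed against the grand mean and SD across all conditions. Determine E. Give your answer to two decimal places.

0.97

z_performance = (70.9 − 55.1) / 10.3 = 15.8000 / 10.3 = 1.5340.
z_effort = (4.19 − 4.06) / 0.83 = 0.1300 / 0.83 = 0.1566.
z_P − z_E = 1.5340 − 0.1566 = 1.3774.
E = 1.3774 / √2 = 1.3774 / 1.41421 = 0.9740 ≈ 0.97.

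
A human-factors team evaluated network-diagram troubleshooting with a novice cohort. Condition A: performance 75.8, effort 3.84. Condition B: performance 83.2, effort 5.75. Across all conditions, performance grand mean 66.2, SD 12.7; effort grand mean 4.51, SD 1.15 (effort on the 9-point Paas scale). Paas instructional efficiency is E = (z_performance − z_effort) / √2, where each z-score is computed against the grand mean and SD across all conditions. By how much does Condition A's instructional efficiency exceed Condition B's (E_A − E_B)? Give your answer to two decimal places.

Condition A: z_P = (75.8 − 66.2)/12.7 = 0.7559; z_E = (3.84 − 4.51)/1.15 = -0.5826; E_A = (0.7559 − (-0.5826))/√2 = 0.9465.
Condition B: z_P = (83.2 − 66.2)/12.7 = 1.3386; z_E = (5.75 − 4.51)/1.15 = 1.0783; E_B = (1.3386 − 1.0783)/√2 = 0.1841.
E_A − E_B = 0.9465 − 0.1841 = 0.7624 ≈ 0.76.

0.76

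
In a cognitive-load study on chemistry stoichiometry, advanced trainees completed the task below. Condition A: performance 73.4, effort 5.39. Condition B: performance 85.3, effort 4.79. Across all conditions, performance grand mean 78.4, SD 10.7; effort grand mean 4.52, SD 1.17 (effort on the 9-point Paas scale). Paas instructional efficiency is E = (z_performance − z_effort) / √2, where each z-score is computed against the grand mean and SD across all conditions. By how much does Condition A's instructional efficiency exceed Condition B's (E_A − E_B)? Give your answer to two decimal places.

-1.15

Condition A: z_P = (73.4 − 78.4)/10.7 = -0.4673; z_E = (5.39 − 4.52)/1.17 = 0.7436; E_A = (-0.4673 − 0.7436)/√2 = -0.8562.
Condition B: z_P = (85.3 − 78.4)/10.7 = 0.6449; z_E = (4.79 − 4.52)/1.17 = 0.2308; E_B = (0.6449 − 0.2308)/√2 = 0.2928.
E_A − E_B = -0.8562 − 0.2928 = -1.1490 ≈ -1.15.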